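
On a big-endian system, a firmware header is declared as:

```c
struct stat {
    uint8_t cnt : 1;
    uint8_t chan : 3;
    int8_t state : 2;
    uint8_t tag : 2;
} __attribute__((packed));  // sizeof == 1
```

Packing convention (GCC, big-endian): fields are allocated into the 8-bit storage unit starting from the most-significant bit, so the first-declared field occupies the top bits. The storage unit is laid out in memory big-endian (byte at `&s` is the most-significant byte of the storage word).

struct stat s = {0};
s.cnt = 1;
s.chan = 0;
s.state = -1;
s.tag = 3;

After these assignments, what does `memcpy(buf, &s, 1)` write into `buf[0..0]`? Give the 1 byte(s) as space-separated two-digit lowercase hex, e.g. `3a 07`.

8f

[7+:1] cnt=1 & 0x1 = 0x1; word=0x80
[4+:3] chan=0 & 0x7 = 0x0; word=0x80
[2+:2] state=-1 & 0x3 = 0x3; word=0x8c
[0+:2] tag=3 & 0x3 = 0x3; word=0x8f
word = 0x8f → big-endian bytes:
  [0]=0x8f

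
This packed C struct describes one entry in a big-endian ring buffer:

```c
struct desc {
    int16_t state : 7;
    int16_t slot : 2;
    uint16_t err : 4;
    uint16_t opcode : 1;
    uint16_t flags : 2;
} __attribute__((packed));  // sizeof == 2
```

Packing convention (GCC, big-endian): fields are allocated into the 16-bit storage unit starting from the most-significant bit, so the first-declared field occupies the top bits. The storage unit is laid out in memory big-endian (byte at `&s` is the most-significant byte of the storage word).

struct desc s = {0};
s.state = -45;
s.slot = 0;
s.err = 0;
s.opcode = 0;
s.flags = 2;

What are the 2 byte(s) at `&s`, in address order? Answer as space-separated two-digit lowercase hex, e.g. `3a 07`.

[9+:7] state=-45 & 0x7f = 0x53; word=0xa600
[7+:2] slot=0 & 0x3 = 0x0; word=0xa600
[3+:4] err=0 & 0xf = 0x0; word=0xa600
[2+:1] opcode=0 & 0x1 = 0x0; word=0xa600
[0+:2] flags=2 & 0x3 = 0x2; word=0xa602
word = 0xa602 → big-endian bytes:
  [0]=0xa6  [1]=0x02

a6 02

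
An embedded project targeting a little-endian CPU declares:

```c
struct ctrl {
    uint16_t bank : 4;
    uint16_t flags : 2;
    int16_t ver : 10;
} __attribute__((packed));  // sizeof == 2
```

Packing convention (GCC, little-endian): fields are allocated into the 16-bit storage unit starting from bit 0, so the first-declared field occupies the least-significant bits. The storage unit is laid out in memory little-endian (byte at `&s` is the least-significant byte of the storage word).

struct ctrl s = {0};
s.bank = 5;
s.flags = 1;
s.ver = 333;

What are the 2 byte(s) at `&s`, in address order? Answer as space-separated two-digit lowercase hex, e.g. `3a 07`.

[0+:4] bank=5 & 0xf = 0x5; word=0x0005
[4+:2] flags=1 & 0x3 = 0x1; word=0x0015
[6+:10] ver=333 & 0x3ff = 0x14d; word=0x5355
word = 0x5355 → little-endian bytes:
  [0]=0x55  [1]=0x53

55 53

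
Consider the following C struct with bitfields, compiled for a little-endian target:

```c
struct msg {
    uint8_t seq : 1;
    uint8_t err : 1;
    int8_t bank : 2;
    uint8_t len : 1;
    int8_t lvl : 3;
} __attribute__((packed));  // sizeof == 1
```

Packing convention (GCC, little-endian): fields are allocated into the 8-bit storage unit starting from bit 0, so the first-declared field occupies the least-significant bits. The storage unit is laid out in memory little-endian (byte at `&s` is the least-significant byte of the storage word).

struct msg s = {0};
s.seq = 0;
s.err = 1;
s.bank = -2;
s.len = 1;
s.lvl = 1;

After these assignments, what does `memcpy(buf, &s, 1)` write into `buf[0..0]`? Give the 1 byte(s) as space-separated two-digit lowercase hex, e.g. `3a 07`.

3a

[0+:1] seq=0 & 0x1 = 0x0; word=0x00
[1+:1] err=1 & 0x1 = 0x1; word=0x02
[2+:2] bank=-2 & 0x3 = 0x2; word=0x0a
[4+:1] len=1 & 0x1 = 0x1; word=0x1a
[5+:3] lvl=1 & 0x7 = 0x1; word=0x3a
word = 0x3a → little-endian bytes:
  [0]=0x3a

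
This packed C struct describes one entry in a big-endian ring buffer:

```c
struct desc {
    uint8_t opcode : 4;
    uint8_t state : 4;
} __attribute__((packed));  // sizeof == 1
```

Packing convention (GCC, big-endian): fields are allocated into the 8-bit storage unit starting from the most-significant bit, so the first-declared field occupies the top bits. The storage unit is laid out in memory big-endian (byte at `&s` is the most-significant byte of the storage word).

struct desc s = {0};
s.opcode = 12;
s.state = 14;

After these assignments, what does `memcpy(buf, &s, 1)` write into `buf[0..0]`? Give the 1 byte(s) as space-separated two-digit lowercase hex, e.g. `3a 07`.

opcode:4 = 12 → 0xc << 4 → word 0xc0
state:4 = 14 → 0xe << 0 → word 0xce
word = 0xce → big-endian bytes:
  [0]=0xce

ce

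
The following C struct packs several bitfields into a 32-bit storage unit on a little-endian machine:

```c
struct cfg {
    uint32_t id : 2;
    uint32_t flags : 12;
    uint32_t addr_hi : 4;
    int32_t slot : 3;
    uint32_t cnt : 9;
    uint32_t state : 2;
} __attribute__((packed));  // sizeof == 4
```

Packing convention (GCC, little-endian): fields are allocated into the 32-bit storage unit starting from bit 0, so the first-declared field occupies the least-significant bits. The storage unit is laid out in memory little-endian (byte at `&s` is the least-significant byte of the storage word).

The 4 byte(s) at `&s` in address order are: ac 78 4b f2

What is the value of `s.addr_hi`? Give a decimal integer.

13

[0]=0xac [1]=0x78 [2]=0x4b [3]=0xf2 (little-endian) → word 0xf24b78ac
id:2 @ bit 0 → (0xf24b78ac>>0)&0x3 = 0x0
flags:12 @ bit 2 → (0xf24b78ac>>2)&0xfff = 0xe2b
addr_hi:4 @ bit 14 → (0xf24b78ac>>14)&0xf = 0xd  ←
slot:3 @ bit 18 → (0xf24b78ac>>18)&0x7 = 0x2
cnt:9 @ bit 21 → (0xf24b78ac>>21)&0x1ff = 0x192
state:2 @ bit 30 → (0xf24b78ac>>30)&0x3 = 0x3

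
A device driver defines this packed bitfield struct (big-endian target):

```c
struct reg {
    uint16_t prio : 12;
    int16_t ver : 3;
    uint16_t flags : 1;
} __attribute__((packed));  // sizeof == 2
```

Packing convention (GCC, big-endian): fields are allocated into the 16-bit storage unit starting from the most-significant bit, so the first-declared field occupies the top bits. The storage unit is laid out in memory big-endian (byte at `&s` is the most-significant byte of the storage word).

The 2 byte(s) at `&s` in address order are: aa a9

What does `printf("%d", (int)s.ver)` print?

-4

[0]=0xaa [1]=0xa9 (big-endian) → word 0xaaa9
prio:12 @ bit 4 → (0xaaa9>>4)&0xfff = 0xaaa
ver:3 @ bit 1 → (0xaaa9>>1)&0x7 = 0x4  ←
flags:1 @ bit 0 → (0xaaa9>>0)&0x1 = 0x1
ver signed 3b, MSB=1: 4 - 8 = -4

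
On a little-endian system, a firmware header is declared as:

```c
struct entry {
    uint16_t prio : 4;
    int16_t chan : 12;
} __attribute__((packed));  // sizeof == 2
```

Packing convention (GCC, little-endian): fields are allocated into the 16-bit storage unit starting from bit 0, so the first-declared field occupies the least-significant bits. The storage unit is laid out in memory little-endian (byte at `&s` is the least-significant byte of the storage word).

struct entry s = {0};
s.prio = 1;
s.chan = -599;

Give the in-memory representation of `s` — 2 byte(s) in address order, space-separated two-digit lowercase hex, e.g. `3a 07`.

prio (4b) val=1 bits=0x1 at bit 0: 0x0001
chan (12b) val=-599 bits=0xda9 at bit 4: 0xda91
word = 0xda91 → little-endian bytes:
  [0]=0x91  [1]=0xda

91 da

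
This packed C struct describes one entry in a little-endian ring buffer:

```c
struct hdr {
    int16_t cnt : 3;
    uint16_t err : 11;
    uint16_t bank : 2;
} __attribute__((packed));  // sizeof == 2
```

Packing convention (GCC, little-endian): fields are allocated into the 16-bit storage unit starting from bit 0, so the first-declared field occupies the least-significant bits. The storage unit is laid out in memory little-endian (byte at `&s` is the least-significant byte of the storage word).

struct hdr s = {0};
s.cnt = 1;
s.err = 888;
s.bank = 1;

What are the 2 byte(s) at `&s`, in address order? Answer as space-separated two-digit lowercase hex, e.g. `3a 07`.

cnt:3 = 1 → 0x1 << 0 → word 0x0001
err:11 = 888 → 0x378 << 3 → word 0x1bc1
bank:2 = 1 → 0x1 << 14 → word 0x5bc1
word = 0x5bc1 → little-endian bytes:
  [0]=0xc1  [1]=0x5b

c1 5b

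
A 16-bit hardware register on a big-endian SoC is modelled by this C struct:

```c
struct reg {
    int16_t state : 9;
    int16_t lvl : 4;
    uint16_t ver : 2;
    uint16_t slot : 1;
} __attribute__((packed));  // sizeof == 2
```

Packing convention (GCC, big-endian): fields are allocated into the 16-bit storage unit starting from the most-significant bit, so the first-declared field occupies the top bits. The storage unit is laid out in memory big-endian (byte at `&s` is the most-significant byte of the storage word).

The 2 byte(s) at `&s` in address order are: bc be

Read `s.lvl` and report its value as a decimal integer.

7

[0]=0xbc [1]=0xbe (big-endian) → word 0xbcbe
state:9 @ bit 7 → (0xbcbe>>7)&0x1ff = 0x179
lvl:4 @ bit 3 → (0xbcbe>>3)&0xf = 0x7  ←
ver:2 @ bit 1 → (0xbcbe>>1)&0x3 = 0x3
slot:1 @ bit 0 → (0xbcbe>>0)&0x1 = 0x0
lvl signed 4b, MSB=0: value = 7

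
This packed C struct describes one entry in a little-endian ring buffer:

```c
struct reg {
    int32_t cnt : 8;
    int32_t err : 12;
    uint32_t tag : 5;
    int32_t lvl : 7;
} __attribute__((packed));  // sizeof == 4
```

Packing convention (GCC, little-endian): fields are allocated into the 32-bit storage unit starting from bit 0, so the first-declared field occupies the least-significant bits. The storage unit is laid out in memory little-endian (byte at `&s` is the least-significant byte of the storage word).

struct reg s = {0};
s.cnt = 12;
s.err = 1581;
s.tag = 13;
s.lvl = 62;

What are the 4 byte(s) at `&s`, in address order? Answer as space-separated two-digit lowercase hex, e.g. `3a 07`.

cnt:8 = 12 → 0xc << 0 → word 0x0000000c
err:12 = 1581 → 0x62d << 8 → word 0x00062d0c
tag:5 = 13 → 0xd << 20 → word 0x00d62d0c
lvl:7 = 62 → 0x3e << 25 → word 0x7cd62d0c
word = 0x7cd62d0c → little-endian bytes:
  [0]=0x0c  [1]=0x2d  [2]=0xd6  [3]=0x7c

0c 2d d6 7c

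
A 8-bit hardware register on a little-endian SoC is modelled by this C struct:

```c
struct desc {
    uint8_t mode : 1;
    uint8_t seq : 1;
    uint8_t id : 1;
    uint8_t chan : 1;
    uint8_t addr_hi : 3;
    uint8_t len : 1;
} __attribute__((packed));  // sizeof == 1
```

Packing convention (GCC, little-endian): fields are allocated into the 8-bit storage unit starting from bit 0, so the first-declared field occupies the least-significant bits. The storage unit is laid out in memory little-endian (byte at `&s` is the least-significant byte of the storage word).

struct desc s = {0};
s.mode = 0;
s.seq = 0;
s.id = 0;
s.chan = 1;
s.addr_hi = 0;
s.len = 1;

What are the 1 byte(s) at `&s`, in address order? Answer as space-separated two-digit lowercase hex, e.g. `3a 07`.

mode:1 = 0 → 0x0 << 0 → word 0x00
seq:1 = 0 → 0x0 << 1 → word 0x00
id:1 = 0 → 0x0 << 2 → word 0x00
chan:1 = 1 → 0x1 << 3 → word 0x08
addr_hi:3 = 0 → 0x0 << 4 → word 0x08
len:1 = 1 → 0x1 << 7 → word 0x88
word = 0x88 → little-endian bytes:
  [0]=0x88

88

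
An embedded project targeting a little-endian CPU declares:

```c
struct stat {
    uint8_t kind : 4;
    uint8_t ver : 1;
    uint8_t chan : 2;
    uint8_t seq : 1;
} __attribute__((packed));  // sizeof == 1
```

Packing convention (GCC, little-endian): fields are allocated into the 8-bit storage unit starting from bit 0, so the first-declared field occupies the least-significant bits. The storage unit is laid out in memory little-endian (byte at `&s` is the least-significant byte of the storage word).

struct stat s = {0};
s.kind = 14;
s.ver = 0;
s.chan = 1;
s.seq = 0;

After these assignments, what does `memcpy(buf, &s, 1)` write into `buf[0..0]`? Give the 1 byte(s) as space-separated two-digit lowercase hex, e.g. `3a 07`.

2e

[0+:4] kind=14 & 0xf = 0xe; word=0x0e
[4+:1] ver=0 & 0x1 = 0x0; word=0x0e
[5+:2] chan=1 & 0x3 = 0x1; word=0x2e
[7+:1] seq=0 & 0x1 = 0x0; word=0x2e
word = 0x2e → little-endian bytes:
  [0]=0x2e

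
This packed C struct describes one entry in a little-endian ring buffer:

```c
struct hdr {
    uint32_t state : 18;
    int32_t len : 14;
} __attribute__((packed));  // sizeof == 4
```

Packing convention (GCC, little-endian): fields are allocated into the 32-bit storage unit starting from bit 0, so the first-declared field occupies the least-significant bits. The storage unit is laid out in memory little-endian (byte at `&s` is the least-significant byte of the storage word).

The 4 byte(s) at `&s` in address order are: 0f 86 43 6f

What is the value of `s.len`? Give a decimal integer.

[0]=0x0f [1]=0x86 [2]=0x43 [3]=0x6f (little-endian) → word 0x6f43860f
state [0+:18] = (word>>0) & 0x3ffff = 230927
len [18+:14] = (word>>18) & 0x3fff = 7120  ←
len signed 14b, MSB=0: value = 7120

7120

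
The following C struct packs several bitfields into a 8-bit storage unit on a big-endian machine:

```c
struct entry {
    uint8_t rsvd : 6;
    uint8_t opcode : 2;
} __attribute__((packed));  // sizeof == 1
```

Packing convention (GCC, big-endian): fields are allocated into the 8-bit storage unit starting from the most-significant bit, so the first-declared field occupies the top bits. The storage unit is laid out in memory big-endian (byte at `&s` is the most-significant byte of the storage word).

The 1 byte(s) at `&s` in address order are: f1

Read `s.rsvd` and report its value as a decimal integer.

[0]=0xf1 (big-endian) → word 0xf1
rsvd:6 @ bit 2 → (0xf1>>2)&0x3f = 0x3c  ←
opcode:2 @ bit 0 → (0xf1>>0)&0x3 = 0x1

60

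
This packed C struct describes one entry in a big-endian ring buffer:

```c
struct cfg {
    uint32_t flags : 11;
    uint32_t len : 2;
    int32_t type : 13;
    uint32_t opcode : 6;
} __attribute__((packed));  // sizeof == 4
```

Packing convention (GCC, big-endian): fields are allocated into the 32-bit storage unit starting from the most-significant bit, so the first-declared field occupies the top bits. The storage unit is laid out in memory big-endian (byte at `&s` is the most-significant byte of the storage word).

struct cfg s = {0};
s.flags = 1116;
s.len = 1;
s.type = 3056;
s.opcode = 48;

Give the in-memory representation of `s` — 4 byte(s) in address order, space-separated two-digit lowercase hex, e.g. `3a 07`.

8b 8a fc 30

flags (11b) val=1116 bits=0x45c at bit 21: 0x8b800000
len (2b) val=1 bits=0x1 at bit 19: 0x8b880000
type (13b) val=3056 bits=0xbf0 at bit 6: 0x8b8afc00
opcode (6b) val=48 bits=0x30 at bit 0: 0x8b8afc30
word = 0x8b8afc30 → big-endian bytes:
  [0]=0x8b  [1]=0x8a  [2]=0xfc  [3]=0x30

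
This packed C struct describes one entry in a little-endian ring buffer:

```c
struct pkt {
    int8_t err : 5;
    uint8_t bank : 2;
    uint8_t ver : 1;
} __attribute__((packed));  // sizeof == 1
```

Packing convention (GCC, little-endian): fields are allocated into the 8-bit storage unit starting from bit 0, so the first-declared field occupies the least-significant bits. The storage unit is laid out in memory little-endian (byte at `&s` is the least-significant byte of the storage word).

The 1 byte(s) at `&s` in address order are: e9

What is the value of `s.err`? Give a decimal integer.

[0]=0xe9 (little-endian) → word 0xe9
err:5 @ bit 0 → (0xe9>>0)&0x1f = 0x9  ←
bank:2 @ bit 5 → (0xe9>>5)&0x3 = 0x3
ver:1 @ bit 7 → (0xe9>>7)&0x1 = 0x1
err signed 5b, MSB=0: value = 9

9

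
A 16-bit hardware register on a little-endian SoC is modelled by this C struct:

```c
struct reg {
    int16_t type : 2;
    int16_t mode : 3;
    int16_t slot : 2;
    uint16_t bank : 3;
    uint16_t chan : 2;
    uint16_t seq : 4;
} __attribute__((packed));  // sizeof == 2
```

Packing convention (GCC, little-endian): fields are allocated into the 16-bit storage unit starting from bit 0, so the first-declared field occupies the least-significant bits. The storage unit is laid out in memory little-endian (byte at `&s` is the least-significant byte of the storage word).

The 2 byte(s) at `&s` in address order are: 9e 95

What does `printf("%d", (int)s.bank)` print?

3

[0]=0x9e [1]=0x95 (little-endian) → word 0x959e
type [0+:2] = (word>>0) & 0x3 = 2
mode [2+:3] = (word>>2) & 0x7 = 7
slot [5+:2] = (word>>5) & 0x3 = 0
bank [7+:3] = (word>>7) & 0x7 = 3  ←
chan [10+:2] = (word>>10) & 0x3 = 1
seq [12+:4] = (word>>12) & 0xf = 9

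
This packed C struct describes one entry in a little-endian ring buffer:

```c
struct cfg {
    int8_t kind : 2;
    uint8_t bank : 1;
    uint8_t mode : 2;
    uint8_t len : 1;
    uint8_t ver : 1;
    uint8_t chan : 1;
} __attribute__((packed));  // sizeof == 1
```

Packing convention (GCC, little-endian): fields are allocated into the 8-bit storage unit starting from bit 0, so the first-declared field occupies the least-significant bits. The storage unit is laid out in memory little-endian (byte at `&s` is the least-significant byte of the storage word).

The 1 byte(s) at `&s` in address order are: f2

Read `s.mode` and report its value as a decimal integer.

[0]=0xf2 (little-endian) → word 0xf2
kind:2 @ bit 0 → (0xf2>>0)&0x3 = 0x2
bank:1 @ bit 2 → (0xf2>>2)&0x1 = 0x0
mode:2 @ bit 3 → (0xf2>>3)&0x3 = 0x2  ←
len:1 @ bit 5 → (0xf2>>5)&0x1 = 0x1
ver:1 @ bit 6 → (0xf2>>6)&0x1 = 0x1
chan:1 @ bit 7 → (0xf2>>7)&0x1 = 0x1

2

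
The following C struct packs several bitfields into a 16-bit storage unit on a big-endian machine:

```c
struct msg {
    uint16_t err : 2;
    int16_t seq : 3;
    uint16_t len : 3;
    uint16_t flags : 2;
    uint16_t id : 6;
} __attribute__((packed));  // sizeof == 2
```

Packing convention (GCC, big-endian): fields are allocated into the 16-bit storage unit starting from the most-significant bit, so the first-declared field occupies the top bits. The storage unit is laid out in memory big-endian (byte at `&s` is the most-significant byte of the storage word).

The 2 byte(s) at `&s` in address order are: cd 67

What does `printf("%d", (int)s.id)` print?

[0]=0xcd [1]=0x67 (big-endian) → word 0xcd67
err:2 @ bit 14 → (0xcd67>>14)&0x3 = 0x3
seq:3 @ bit 11 → (0xcd67>>11)&0x7 = 0x1
len:3 @ bit 8 → (0xcd67>>8)&0x7 = 0x5
flags:2 @ bit 6 → (0xcd67>>6)&0x3 = 0x1
id:6 @ bit 0 → (0xcd67>>0)&0x3f = 0x27  ←

39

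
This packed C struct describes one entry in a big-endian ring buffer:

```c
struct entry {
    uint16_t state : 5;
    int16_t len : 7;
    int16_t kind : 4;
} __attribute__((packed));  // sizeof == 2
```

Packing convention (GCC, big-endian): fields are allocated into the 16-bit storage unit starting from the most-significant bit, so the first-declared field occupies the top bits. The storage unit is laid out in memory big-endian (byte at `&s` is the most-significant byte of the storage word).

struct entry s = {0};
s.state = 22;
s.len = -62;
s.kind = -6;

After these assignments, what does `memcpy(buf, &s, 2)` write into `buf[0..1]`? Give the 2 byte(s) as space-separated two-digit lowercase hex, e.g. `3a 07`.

state (5b) val=22 bits=0x16 at bit 11: 0xb000
len (7b) val=-62 bits=0x42 at bit 4: 0xb420
kind (4b) val=-6 bits=0xa at bit 0: 0xb42a
word = 0xb42a → big-endian bytes:
  [0]=0xb4  [1]=0x2a

b4 2a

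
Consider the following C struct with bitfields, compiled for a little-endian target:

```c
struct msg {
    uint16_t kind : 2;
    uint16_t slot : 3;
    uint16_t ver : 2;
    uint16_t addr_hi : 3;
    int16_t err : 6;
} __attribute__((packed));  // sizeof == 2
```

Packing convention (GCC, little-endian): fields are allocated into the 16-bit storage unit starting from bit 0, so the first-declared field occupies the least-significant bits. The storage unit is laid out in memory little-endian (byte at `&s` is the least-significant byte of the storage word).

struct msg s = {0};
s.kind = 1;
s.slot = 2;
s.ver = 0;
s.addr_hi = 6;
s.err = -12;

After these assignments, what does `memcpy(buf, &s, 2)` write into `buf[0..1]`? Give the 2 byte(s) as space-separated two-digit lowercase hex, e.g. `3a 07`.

09 d3

[0+:2] kind=1 & 0x3 = 0x1; word=0x0001
[2+:3] slot=2 & 0x7 = 0x2; word=0x0009
[5+:2] ver=0 & 0x3 = 0x0; word=0x0009
[7+:3] addr_hi=6 & 0x7 = 0x6; word=0x0309
[10+:6] err=-12 & 0x3f = 0x34; word=0xd309
word = 0xd309 → little-endian bytes:
  [0]=0x09  [1]=0xd3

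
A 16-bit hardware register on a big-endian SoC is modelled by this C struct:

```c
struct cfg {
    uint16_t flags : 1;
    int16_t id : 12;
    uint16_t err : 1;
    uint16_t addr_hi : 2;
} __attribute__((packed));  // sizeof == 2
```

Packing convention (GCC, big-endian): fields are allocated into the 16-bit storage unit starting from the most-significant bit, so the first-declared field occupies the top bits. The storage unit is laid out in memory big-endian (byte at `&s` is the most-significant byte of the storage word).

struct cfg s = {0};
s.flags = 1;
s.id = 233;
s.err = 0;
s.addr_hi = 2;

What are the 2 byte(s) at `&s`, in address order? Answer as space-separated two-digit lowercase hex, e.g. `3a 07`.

flags:1 = 1 → 0x1 << 15 → word 0x8000
id:12 = 233 → 0xe9 << 3 → word 0x8748
err:1 = 0 → 0x0 << 2 → word 0x8748
addr_hi:2 = 2 → 0x2 << 0 → word 0x874a
word = 0x874a → big-endian bytes:
  [0]=0x87  [1]=0x4a

87 4a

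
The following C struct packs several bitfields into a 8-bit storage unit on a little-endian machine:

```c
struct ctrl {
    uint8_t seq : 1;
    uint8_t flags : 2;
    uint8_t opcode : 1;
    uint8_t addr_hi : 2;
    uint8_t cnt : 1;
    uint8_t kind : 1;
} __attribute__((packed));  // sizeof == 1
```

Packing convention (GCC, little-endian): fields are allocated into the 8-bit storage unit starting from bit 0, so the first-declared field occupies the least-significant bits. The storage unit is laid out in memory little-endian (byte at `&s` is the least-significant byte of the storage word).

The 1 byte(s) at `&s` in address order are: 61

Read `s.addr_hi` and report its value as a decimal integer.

[0]=0x61 (little-endian) → word 0x61
seq [0+:1] = (word>>0) & 0x1 = 1
flags [1+:2] = (word>>1) & 0x3 = 0
opcode [3+:1] = (word>>3) & 0x1 = 0
addr_hi [4+:2] = (word>>4) & 0x3 = 2  ←
cnt [6+:1] = (word>>6) & 0x1 = 1
kind [7+:1] = (word>>7) & 0x1 = 0

2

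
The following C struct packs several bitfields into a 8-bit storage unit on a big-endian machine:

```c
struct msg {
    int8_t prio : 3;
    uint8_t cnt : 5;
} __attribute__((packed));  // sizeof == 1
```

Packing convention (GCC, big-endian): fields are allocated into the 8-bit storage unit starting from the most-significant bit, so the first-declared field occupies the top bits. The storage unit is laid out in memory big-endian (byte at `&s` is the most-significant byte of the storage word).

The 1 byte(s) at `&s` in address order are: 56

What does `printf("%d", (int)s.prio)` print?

2

[0]=0x56 (big-endian) → word 0x56
prio [5+:3] = (word>>5) & 0x7 = 2  ←
cnt [0+:5] = (word>>0) & 0x1f = 22
prio signed 3b, MSB=0: value = 2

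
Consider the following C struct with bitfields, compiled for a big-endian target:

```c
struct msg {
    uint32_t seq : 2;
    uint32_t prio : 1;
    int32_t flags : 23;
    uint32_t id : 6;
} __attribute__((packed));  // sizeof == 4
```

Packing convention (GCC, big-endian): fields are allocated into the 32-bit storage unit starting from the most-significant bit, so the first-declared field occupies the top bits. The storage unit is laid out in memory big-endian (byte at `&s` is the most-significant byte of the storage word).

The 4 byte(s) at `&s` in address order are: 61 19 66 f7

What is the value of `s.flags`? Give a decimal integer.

[0]=0x61 [1]=0x19 [2]=0x66 [3]=0xf7 (big-endian) → word 0x611966f7
seq:2 @ bit 30 → (0x611966f7>>30)&0x3 = 0x1
prio:1 @ bit 29 → (0x611966f7>>29)&0x1 = 0x1
flags:23 @ bit 6 → (0x611966f7>>6)&0x7fffff = 0x4659b  ←
id:6 @ bit 0 → (0x611966f7>>0)&0x3f = 0x37
flags signed 23b, MSB=0: value = 288155

288155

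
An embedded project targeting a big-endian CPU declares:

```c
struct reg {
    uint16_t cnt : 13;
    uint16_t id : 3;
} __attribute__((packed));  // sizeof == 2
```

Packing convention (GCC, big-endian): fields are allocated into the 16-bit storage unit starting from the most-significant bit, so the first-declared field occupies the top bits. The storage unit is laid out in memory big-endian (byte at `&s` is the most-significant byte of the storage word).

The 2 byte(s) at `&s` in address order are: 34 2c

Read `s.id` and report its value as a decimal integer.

4

[0]=0x34 [1]=0x2c (big-endian) → word 0x342c
cnt:13 @ bit 3 → (0x342c>>3)&0x1fff = 0x685
id:3 @ bit 0 → (0x342c>>0)&0x7 = 0x4  ←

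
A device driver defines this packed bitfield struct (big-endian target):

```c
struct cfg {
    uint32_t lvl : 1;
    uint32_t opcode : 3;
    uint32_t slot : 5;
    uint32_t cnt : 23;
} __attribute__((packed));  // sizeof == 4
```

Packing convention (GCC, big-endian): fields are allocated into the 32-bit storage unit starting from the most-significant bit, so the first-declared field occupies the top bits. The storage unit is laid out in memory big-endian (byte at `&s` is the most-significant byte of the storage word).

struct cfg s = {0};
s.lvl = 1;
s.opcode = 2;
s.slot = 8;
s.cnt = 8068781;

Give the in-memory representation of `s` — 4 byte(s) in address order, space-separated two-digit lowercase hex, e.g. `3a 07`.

a4 7b 1e ad

lvl (1b) val=1 bits=0x1 at bit 31: 0x80000000
opcode (3b) val=2 bits=0x2 at bit 28: 0xa0000000
slot (5b) val=8 bits=0x8 at bit 23: 0xa4000000
cnt (23b) val=8068781 bits=0x7b1ead at bit 0: 0xa47b1ead
word = 0xa47b1ead → big-endian bytes:
  [0]=0xa4  [1]=0x7b  [2]=0x1e  [3]=0xad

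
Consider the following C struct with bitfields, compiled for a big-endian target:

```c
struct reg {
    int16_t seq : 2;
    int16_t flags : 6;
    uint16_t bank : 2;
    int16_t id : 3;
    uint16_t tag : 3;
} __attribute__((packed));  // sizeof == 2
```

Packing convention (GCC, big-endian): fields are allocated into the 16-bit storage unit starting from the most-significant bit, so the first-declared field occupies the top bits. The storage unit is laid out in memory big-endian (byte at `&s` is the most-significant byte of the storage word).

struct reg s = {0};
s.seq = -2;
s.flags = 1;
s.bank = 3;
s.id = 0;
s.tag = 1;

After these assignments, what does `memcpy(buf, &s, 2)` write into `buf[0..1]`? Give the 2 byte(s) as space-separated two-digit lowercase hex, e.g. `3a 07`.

[14+:2] seq=-2 & 0x3 = 0x2; word=0x8000
[8+:6] flags=1 & 0x3f = 0x1; word=0x8100
[6+:2] bank=3 & 0x3 = 0x3; word=0x81c0
[3+:3] id=0 & 0x7 = 0x0; word=0x81c0
[0+:3] tag=1 & 0x7 = 0x1; word=0x81c1
word = 0x81c1 → big-endian bytes:
  [0]=0x81  [1]=0xc1

81 c1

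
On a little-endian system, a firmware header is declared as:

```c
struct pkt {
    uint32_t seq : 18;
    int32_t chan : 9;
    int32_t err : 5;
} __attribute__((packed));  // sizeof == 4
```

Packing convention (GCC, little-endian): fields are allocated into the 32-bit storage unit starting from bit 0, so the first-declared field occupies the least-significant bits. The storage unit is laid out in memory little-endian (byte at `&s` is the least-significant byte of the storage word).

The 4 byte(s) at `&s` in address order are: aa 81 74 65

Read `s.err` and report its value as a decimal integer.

12

[0]=0xaa [1]=0x81 [2]=0x74 [3]=0x65 (little-endian) → word 0x657481aa
seq [0+:18] = (word>>0) & 0x3ffff = 33194
chan [18+:9] = (word>>18) & 0x1ff = 349
err [27+:5] = (word>>27) & 0x1f = 12  ←
err signed 5b, MSB=0: value = 12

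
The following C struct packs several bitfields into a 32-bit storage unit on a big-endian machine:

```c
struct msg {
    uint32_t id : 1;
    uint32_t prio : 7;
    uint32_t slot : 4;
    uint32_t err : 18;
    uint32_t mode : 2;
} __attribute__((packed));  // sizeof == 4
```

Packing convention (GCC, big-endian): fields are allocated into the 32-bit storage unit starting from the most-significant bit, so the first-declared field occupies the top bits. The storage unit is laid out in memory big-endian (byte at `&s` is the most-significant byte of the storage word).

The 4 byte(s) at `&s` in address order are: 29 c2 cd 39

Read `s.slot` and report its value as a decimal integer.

[0]=0x29 [1]=0xc2 [2]=0xcd [3]=0x39 (big-endian) → word 0x29c2cd39
id:1 @ bit 31 → (0x29c2cd39>>31)&0x1 = 0x0
prio:7 @ bit 24 → (0x29c2cd39>>24)&0x7f = 0x29
slot:4 @ bit 20 → (0x29c2cd39>>20)&0xf = 0xc  ←
err:18 @ bit 2 → (0x29c2cd39>>2)&0x3ffff = 0xb34e
mode:2 @ bit 0 → (0x29c2cd39>>0)&0x3 = 0x1

12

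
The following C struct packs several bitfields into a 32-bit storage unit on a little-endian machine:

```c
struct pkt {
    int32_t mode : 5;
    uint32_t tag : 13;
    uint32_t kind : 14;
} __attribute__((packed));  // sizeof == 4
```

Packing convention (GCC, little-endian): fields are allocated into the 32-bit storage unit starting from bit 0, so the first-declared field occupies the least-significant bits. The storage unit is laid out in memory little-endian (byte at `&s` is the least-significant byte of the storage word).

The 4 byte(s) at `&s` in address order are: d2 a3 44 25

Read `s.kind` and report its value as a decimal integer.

[0]=0xd2 [1]=0xa3 [2]=0x44 [3]=0x25 (little-endian) → word 0x2544a3d2
mode:5 @ bit 0 → (0x2544a3d2>>0)&0x1f = 0x12
tag:13 @ bit 5 → (0x2544a3d2>>5)&0x1fff = 0x51e
kind:14 @ bit 18 → (0x2544a3d2>>18)&0x3fff = 0x951  ←

2385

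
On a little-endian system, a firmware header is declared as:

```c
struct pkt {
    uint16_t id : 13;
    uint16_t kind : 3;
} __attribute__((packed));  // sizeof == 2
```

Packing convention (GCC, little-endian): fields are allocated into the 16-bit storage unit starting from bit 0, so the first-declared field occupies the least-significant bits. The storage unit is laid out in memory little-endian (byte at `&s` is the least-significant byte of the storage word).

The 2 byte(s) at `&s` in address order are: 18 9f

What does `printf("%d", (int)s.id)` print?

[0]=0x18 [1]=0x9f (little-endian) → word 0x9f18
id:13 @ bit 0 → (0x9f18>>0)&0x1fff = 0x1f18  ←
kind:3 @ bit 13 → (0x9f18>>13)&0x7 = 0x4

7960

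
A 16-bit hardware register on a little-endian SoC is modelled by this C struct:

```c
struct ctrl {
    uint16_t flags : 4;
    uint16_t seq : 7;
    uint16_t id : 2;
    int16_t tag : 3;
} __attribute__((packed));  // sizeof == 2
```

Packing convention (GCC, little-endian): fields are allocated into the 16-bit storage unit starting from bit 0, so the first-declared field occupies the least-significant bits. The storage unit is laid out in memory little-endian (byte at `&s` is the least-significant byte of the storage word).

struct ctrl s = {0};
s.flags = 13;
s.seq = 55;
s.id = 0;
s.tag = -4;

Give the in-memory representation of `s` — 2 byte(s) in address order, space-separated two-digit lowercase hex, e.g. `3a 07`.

7d 83

[0+:4] flags=13 & 0xf = 0xd; word=0x000d
[4+:7] seq=55 & 0x7f = 0x37; word=0x037d
[11+:2] id=0 & 0x3 = 0x0; word=0x037d
[13+:3] tag=-4 & 0x7 = 0x4; word=0x837d
word = 0x837d → little-endian bytes:
  [0]=0x7d  [1]=0x83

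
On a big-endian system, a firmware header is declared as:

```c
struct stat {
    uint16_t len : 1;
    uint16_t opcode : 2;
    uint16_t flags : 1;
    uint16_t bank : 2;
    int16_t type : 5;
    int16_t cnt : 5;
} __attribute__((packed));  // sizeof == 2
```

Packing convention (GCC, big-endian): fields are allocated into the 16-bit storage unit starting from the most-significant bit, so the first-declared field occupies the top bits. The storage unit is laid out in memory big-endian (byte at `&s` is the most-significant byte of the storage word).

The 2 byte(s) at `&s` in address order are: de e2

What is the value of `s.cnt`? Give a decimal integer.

[0]=0xde [1]=0xe2 (big-endian) → word 0xdee2
len [15+:1] = (word>>15) & 0x1 = 1
opcode [13+:2] = (word>>13) & 0x3 = 2
flags [12+:1] = (word>>12) & 0x1 = 1
bank [10+:2] = (word>>10) & 0x3 = 3
type [5+:5] = (word>>5) & 0x1f = 23
cnt [0+:5] = (word>>0) & 0x1f = 2  ←
cnt signed 5b, MSB=0: value = 2

2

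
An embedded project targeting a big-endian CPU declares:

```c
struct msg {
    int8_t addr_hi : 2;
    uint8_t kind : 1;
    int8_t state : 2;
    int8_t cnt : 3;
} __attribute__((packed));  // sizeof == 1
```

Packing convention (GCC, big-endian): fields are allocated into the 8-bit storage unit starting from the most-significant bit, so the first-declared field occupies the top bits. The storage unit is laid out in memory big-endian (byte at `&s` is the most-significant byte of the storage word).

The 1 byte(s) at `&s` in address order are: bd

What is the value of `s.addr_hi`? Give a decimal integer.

-2

[0]=0xbd (big-endian) → word 0xbd
addr_hi [6+:2] = (word>>6) & 0x3 = 2  ←
kind [5+:1] = (word>>5) & 0x1 = 1
state [3+:2] = (word>>3) & 0x3 = 3
cnt [0+:3] = (word>>0) & 0x7 = 5
addr_hi signed 2b, MSB=1: 2 - 4 = -2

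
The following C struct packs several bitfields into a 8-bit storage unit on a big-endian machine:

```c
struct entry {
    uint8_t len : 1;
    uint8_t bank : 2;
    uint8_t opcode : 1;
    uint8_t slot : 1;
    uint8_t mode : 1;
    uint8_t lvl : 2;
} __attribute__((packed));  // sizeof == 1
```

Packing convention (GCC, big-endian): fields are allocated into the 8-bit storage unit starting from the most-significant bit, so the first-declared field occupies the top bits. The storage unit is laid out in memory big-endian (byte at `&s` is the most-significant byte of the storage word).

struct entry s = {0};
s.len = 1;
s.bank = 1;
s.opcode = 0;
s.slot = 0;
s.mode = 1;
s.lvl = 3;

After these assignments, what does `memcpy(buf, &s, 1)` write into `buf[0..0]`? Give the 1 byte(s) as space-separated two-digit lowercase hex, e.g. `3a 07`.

len:1 = 1 → 0x1 << 7 → word 0x80
bank:2 = 1 → 0x1 << 5 → word 0xa0
opcode:1 = 0 → 0x0 << 4 → word 0xa0
slot:1 = 0 → 0x0 << 3 → word 0xa0
mode:1 = 1 → 0x1 << 2 → word 0xa4
lvl:2 = 3 → 0x3 << 0 → word 0xa7
word = 0xa7 → big-endian bytes:
  [0]=0xa7

a7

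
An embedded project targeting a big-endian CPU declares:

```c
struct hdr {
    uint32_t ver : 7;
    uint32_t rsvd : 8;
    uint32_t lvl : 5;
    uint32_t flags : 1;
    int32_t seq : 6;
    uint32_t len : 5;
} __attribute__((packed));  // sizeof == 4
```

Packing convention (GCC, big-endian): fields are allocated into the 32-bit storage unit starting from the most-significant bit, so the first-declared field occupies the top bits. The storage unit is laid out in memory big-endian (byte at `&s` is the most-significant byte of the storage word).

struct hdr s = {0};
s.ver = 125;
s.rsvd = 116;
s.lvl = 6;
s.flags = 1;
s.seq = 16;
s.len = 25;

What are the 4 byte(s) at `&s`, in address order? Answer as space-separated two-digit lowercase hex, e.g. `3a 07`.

ver:7 = 125 → 0x7d << 25 → word 0xfa000000
rsvd:8 = 116 → 0x74 << 17 → word 0xfae80000
lvl:5 = 6 → 0x6 << 12 → word 0xfae86000
flags:1 = 1 → 0x1 << 11 → word 0xfae86800
seq:6 = 16 → 0x10 << 5 → word 0xfae86a00
len:5 = 25 → 0x19 << 0 → word 0xfae86a19
word = 0xfae86a19 → big-endian bytes:
  [0]=0xfa  [1]=0xe8  [2]=0x6a  [3]=0x19

fa e8 6a 19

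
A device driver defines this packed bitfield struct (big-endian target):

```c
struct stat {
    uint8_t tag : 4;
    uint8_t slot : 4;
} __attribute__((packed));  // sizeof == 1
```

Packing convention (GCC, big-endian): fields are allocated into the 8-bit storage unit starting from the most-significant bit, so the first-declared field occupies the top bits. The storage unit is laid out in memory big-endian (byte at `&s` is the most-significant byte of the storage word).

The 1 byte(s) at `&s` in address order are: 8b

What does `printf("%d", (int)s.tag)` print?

[0]=0x8b (big-endian) → word 0x8b
tag:4 @ bit 4 → (0x8b>>4)&0xf = 0x8  ←
slot:4 @ bit 0 → (0x8b>>0)&0xf = 0xb

8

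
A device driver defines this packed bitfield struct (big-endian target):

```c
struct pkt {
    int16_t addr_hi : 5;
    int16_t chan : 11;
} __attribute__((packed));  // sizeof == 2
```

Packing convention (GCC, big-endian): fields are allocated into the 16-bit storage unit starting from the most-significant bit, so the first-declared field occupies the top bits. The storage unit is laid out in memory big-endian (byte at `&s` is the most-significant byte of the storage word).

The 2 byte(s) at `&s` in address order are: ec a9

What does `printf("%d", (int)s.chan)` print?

-855

[0]=0xec [1]=0xa9 (big-endian) → word 0xeca9
addr_hi [11+:5] = (word>>11) & 0x1f = 29
chan [0+:11] = (word>>0) & 0x7ff = 1193  ←
chan signed 11b, MSB=1: 1193 - 2048 = -855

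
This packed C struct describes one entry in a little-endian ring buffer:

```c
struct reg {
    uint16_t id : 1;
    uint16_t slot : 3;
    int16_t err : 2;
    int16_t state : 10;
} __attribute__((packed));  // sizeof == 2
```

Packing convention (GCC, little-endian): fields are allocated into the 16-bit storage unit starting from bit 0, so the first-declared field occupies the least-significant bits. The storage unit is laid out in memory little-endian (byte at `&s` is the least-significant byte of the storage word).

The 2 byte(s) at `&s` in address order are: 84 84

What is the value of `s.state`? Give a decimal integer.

[0]=0x84 [1]=0x84 (little-endian) → word 0x8484
id:1 @ bit 0 → (0x8484>>0)&0x1 = 0x0
slot:3 @ bit 1 → (0x8484>>1)&0x7 = 0x2
err:2 @ bit 4 → (0x8484>>4)&0x3 = 0x0
state:10 @ bit 6 → (0x8484>>6)&0x3ff = 0x212  ←
state signed 10b, MSB=1: 530 - 1024 = -494

-494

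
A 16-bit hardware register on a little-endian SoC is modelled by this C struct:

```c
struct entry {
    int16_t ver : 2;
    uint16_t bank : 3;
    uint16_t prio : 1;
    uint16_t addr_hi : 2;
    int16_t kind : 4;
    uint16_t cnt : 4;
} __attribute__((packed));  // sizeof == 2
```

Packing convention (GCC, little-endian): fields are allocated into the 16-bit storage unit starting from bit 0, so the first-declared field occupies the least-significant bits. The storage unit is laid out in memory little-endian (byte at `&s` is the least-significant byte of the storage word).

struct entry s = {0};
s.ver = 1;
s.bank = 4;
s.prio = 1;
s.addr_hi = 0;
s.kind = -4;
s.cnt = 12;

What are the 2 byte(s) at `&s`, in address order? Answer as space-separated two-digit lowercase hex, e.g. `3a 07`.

ver (2b) val=1 bits=0x1 at bit 0: 0x0001
bank (3b) val=4 bits=0x4 at bit 2: 0x0011
prio (1b) val=1 bits=0x1 at bit 5: 0x0031
addr_hi (2b) val=0 bits=0x0 at bit 6: 0x0031
kind (4b) val=-4 bits=0xc at bit 8: 0x0c31
cnt (4b) val=12 bits=0xc at bit 12: 0xcc31
word = 0xcc31 → little-endian bytes:
  [0]=0x31  [1]=0xcc

31 cc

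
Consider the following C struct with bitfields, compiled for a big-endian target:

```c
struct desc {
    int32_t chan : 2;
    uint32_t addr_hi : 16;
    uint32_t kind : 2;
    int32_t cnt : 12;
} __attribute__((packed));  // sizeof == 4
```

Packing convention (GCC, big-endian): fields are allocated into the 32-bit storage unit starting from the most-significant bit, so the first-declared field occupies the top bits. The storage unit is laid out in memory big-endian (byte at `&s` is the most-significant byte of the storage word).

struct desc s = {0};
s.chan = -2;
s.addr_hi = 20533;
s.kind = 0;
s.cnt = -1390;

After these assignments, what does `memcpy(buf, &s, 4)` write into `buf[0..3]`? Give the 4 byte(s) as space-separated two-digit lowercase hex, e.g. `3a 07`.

chan:2 = -2 → 0x2 << 30 → word 0x80000000
addr_hi:16 = 20533 → 0x5035 << 14 → word 0x940d4000
kind:2 = 0 → 0x0 << 12 → word 0x940d4000
cnt:12 = -1390 → 0xa92 << 0 → word 0x940d4a92
word = 0x940d4a92 → big-endian bytes:
  [0]=0x94  [1]=0x0d  [2]=0x4a  [3]=0x92

94 0d 4a 92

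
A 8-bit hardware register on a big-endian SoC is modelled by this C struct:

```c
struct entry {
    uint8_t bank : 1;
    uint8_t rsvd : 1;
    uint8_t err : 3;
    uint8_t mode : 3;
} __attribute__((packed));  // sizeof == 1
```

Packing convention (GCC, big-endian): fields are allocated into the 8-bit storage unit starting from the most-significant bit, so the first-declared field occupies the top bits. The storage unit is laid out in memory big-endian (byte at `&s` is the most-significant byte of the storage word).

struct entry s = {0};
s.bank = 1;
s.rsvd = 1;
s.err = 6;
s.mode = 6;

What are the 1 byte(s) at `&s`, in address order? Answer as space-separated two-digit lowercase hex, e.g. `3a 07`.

bank (1b) val=1 bits=0x1 at bit 7: 0x80
rsvd (1b) val=1 bits=0x1 at bit 6: 0xc0
err (3b) val=6 bits=0x6 at bit 3: 0xf0
mode (3b) val=6 bits=0x6 at bit 0: 0xf6
word = 0xf6 → big-endian bytes:
  [0]=0xf6

f6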